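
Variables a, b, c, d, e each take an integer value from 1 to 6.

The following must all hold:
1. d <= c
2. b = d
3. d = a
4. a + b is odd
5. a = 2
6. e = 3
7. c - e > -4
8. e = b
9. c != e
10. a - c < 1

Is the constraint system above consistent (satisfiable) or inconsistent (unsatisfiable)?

Unsatisfiable

Constraint 6 fixes e = 3 and constraint 5 fixes a = 2. Constraints 2, 3, and 8 give e = b = d = a, so e = a. But 3 ≠ 2 — contradiction.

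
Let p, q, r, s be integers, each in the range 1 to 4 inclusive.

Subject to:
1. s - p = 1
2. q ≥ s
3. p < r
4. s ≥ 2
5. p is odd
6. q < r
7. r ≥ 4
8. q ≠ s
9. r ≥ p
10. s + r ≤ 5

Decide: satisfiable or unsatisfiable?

From constraint 4: s ≥ 2. From constraint 7: r ≥ 4. Hence s + r ≥ 6. But constraint 10 requires s + r ≤ 5, and 5 < 6. Contradiction.

Unsatisfiable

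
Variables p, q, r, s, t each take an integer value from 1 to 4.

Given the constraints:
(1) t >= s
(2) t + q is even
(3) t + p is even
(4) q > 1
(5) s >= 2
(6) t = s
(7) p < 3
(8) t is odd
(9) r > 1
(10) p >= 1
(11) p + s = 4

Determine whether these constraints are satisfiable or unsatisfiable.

Setting (p, q, r, s, t) = (1, 3, 4, 3, 3) satisfies everything: constraint 2: t + q = 6 is even; constraint 11: p + s = 4, and the others follow.

Satisfiable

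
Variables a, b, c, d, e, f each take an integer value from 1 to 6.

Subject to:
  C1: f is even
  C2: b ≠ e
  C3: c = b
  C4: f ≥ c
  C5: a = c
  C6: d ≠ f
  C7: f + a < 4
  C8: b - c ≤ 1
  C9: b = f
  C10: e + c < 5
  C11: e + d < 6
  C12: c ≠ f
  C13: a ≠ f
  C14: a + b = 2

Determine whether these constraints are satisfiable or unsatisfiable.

Unsatisfiable

From constraints 3, 5, and 9, a = c = b = f, so a = f. But constraint 13 says a ≠ f. Contradiction.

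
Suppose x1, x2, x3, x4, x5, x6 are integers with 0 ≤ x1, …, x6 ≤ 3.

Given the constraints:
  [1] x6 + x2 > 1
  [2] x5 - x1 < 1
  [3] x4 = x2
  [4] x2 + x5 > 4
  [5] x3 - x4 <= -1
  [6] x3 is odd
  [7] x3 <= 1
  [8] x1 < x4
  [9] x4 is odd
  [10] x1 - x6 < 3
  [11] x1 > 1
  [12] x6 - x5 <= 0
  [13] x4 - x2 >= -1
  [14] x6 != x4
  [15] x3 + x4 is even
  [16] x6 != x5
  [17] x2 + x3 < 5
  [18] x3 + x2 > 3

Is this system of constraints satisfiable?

Satisfiable

Setting (x1, x2, x3, x4, x5, x6) = (2, 3, 1, 3, 2, 0) satisfies everything: constraint 1: x6 + x2 = 3; constraint 2: x5 - x1 = 0; constraint 4: x2 + x5 = 5, and the others follow.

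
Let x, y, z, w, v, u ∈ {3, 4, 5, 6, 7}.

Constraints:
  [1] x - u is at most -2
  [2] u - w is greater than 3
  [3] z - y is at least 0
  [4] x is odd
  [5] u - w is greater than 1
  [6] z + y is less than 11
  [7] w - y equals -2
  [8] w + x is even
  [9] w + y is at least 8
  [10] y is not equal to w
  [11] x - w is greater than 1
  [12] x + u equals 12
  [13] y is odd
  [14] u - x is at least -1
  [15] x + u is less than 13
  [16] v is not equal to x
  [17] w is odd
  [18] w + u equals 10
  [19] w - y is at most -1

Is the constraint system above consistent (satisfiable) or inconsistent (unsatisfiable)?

One satisfying assignment is x = 5, y = 5, z = 5, w = 3, v = 7, u = 7.
For the less obvious constraints — constraint 1: x - u = -2; constraint 2: u - w = 4; constraint 3: z - y = 0 — and the others hold by inspection.

Satisfiable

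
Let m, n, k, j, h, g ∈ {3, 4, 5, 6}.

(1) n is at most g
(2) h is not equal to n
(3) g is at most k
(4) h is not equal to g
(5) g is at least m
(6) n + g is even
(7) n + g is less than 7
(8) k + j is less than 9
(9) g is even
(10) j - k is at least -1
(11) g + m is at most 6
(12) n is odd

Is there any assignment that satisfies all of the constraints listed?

Unsatisfiable

Constraint 12 makes n odd and constraint 9 makes g even, so n + g must be odd. Constraint 6 says n + g is even — contradiction.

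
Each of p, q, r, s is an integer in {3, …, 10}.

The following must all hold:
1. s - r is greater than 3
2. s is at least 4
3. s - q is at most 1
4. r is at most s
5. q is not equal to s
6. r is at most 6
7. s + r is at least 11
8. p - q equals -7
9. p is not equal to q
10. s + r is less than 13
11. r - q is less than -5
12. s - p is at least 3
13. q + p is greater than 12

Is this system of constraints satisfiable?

Satisfiable

Try p = 3, q = 10, r = 4, s = 8.
Check constraint 1: s - r = 4; constraint 3: s - q = -2. The remaining constraints are straightforward to verify.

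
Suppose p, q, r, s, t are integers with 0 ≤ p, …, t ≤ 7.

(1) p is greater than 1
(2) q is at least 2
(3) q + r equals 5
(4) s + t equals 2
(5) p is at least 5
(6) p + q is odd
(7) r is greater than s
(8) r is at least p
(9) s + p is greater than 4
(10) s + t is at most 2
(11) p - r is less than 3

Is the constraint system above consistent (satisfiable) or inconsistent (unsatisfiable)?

Unsatisfiable

From constraint 2: q ≥ 2. From constraints 5 and 8: r ≥ p ≥ 5. Hence q + r ≥ 7. But constraint 3 requires q + r = 5, and 5 < 7. Contradiction.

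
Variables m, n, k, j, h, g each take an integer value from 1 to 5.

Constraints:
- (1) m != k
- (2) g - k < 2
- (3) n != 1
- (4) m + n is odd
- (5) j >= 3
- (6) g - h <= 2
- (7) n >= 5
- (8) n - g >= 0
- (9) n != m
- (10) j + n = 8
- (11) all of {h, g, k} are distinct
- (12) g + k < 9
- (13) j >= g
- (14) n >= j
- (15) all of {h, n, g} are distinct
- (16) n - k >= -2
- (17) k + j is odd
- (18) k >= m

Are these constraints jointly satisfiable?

Satisfiable

The assignment m = 2, n = 5, k = 4, j = 3, h = 1, g = 3 works:
  constraint 2 holds since g - k = -1.
  constraint 6 holds since g - h = 2.
  constraint 8 holds since n - g = 2.
The rest check out directly.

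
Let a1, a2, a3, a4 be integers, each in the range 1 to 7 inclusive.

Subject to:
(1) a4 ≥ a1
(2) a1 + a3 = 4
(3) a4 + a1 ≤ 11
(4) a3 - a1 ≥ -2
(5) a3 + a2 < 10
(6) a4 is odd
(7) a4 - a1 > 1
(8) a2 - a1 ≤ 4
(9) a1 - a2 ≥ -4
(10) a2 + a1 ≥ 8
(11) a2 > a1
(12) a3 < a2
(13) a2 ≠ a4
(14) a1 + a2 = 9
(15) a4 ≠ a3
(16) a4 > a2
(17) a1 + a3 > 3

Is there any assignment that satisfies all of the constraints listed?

Satisfiable

Try a1 = 3, a2 = 6, a3 = 1, a4 = 7.
Check constraint 2: a1 + a3 = 4; constraint 3: a4 + a1 = 10. The remaining constraints are straightforward to verify.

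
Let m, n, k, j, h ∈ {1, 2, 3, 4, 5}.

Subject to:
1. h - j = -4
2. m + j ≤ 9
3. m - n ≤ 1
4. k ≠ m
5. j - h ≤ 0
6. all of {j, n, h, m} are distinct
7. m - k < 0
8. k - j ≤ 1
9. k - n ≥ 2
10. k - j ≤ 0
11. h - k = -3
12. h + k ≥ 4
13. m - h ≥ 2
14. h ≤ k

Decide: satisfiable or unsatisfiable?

Constraints 3, 5, 8, 9, and 13 give k − n ≥ 2, n − m ≥ -1, m − h ≥ 2, h − j ≥ 0, j − k ≥ -1.
Adding all 5 inequalities: the left sides telescope to 0, and the right sides sum to 2 + (-1) + 2 + 0 + (-1) = 2. So 0 ≥ 2, which is false.

Unsatisfiable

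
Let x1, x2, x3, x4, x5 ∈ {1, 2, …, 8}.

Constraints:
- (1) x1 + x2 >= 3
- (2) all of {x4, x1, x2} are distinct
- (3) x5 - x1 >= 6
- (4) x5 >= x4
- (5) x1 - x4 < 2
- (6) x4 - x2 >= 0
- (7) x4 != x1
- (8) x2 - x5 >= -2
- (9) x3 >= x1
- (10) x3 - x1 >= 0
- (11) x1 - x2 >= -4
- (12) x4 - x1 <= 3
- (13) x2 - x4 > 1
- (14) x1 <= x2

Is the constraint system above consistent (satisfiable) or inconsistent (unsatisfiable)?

Unsatisfiable

Constraints 3, 6, 8, and 12 give x5 − x1 ≥ 6, x1 − x4 ≥ -3, x4 − x2 ≥ 0, x2 − x5 ≥ -2.
Adding all 4 inequalities: the left sides telescope to 0, and the right sides sum to 6 + (-3) + 0 + (-2) = 1. So 0 ≥ 1, which is false.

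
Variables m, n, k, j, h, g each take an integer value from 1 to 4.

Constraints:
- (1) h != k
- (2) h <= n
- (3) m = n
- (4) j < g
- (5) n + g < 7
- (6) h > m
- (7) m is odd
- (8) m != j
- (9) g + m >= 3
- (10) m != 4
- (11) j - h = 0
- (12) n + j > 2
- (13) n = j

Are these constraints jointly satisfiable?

Unsatisfiable

From constraints 3 and 13, m = n = j, so m = j. But constraint 8 says m ≠ j. Contradiction.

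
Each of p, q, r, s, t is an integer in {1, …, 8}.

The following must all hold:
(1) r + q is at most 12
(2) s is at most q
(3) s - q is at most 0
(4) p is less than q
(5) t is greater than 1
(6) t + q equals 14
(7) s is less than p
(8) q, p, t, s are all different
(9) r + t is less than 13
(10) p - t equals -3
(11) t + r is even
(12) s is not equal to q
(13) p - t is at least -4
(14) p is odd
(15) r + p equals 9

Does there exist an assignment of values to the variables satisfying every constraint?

Satisfiable

Try p = 5, q = 6, r = 4, s = 4, t = 8.
Check constraint 1: r + q = 10; constraint 3: s - q = -2; constraint 6: t + q = 14. The remaining constraints are straightforward to verify.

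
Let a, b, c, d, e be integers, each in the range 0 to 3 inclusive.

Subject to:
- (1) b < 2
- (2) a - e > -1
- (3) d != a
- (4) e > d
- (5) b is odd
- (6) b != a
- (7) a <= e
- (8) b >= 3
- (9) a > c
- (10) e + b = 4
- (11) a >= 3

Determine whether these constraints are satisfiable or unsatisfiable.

Unsatisfiable

From constraints 7 and 11: e ≥ a ≥ 3. From constraint 8: b ≥ 3. Hence e + b ≥ 6. But constraint 10 requires e + b = 4, and 4 < 6. Contradiction.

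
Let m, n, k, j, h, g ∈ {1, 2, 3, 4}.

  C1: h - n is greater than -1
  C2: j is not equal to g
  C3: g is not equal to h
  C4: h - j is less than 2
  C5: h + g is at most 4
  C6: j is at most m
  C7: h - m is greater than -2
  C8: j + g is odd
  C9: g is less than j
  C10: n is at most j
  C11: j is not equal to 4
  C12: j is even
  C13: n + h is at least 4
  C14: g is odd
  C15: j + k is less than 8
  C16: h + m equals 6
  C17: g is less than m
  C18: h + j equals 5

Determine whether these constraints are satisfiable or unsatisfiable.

Satisfiable

The assignment m = 3, n = 1, k = 3, j = 2, h = 3, g = 1 works:
  constraint 1 holds since h - n = 2.
  constraint 4 holds since h - j = 1.
The rest check out directly.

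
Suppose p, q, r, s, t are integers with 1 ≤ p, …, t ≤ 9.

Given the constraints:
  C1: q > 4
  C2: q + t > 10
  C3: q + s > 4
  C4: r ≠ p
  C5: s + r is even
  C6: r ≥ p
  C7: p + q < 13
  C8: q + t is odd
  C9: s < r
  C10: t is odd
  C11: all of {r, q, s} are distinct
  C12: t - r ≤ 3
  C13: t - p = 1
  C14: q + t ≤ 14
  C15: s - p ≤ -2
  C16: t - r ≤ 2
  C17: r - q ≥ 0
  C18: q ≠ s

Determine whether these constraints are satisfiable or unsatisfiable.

Satisfiable

Take p = 6, q = 6, r = 7, s = 1, t = 7. Then constraint 2: q + t = 13; constraint 3: q + s = 7, and every other listed constraint is also met.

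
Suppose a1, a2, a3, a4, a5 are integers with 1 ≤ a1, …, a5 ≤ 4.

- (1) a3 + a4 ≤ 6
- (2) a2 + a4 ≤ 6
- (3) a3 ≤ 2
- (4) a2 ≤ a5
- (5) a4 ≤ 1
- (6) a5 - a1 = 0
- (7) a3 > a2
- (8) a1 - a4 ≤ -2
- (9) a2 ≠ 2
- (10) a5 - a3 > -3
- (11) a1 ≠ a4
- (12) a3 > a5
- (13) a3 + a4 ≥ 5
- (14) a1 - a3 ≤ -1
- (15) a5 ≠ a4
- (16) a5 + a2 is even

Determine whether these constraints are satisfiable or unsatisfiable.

From constraint 3: a3 ≤ 2. From constraint 5: a4 ≤ 1. Hence a3 + a4 ≤ 3. But constraint 13 requires a3 + a4 ≥ 5, and 5 > 3. Contradiction.

Unsatisfiable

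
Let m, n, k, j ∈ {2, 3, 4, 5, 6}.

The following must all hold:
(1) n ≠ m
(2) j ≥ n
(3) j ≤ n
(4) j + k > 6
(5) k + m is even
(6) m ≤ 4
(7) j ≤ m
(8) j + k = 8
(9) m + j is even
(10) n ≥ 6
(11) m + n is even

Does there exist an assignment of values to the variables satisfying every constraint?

Unsatisfiable

From constraints 2 and 10: j ≥ n and n ≥ 6, so j ≥ 6. From constraints 6 and 7: j ≤ m and m ≤ 4, so j ≤ 4. But 4 < 6, so no value of j works.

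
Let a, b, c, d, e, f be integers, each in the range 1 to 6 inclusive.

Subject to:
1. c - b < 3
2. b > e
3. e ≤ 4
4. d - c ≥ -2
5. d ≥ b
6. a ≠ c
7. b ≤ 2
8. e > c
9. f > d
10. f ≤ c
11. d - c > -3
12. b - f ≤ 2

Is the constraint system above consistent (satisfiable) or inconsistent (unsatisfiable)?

Unsatisfiable

Constraints 2, 5, 8, 9, and 10 give f ≤ c, c < e, e < b, b ≤ d, d < f. Chaining: f ≤ c < e < b ≤ d < f, which forces f < f — impossible.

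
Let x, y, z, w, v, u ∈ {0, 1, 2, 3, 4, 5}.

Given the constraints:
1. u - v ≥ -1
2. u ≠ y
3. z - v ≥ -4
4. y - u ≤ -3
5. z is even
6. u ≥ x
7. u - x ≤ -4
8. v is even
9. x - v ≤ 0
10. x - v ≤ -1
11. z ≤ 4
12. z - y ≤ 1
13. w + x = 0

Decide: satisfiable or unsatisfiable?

Unsatisfiable

Constraints 3, 4, 7, 9, and 12 give y − z ≥ -1, z − v ≥ -4, v − x ≥ 0, x − u ≥ 4, u − y ≥ 3.
Adding all 5 inequalities: the left sides telescope to 0, and the right sides sum to (-1) + (-4) + 0 + 4 + 3 = 2. So 0 ≥ 2, which is false.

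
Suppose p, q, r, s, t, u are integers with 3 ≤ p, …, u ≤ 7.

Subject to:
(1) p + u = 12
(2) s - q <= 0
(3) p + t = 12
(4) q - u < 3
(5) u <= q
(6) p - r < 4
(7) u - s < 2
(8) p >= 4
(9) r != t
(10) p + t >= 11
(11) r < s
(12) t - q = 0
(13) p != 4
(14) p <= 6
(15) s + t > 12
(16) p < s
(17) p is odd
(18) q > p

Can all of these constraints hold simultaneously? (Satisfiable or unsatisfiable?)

Try p = 5, q = 7, r = 3, s = 7, t = 7, u = 7.
Check constraint 1: p + u = 12; constraint 2: s - q = 0. The remaining constraints are straightforward to verify.

Satisfiable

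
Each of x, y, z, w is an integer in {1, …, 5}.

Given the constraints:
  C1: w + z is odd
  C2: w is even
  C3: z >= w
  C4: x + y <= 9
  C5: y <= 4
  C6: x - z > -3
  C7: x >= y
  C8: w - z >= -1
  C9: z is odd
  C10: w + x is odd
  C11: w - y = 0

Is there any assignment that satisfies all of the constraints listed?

Setting (x, y, z, w) = (5, 4, 5, 4) satisfies everything: constraint 4: x + y = 9; constraint 6: x - z = 0; constraint 8: w - z = -1, and the others follow.

Satisfiable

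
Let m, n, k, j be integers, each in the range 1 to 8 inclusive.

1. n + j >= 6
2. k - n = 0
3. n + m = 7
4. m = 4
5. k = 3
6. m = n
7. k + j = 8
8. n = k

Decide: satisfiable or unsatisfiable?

Constraint 4 fixes m = 4 and constraint 5 fixes k = 3. Constraints 6 and 8 give m = n = k, so m = k. But 4 ≠ 3 — contradiction.

Unsatisfiable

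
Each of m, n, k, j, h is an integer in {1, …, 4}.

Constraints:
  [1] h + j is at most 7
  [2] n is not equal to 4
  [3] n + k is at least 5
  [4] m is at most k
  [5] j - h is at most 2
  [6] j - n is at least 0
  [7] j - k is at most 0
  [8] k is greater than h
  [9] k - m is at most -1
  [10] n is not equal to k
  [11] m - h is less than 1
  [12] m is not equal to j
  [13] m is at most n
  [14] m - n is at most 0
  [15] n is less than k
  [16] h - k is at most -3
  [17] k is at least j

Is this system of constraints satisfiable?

Unsatisfiable

Constraints 5, 6, 9, 14, and 16 give h − j ≥ -2, j − n ≥ 0, n − m ≥ 0, m − k ≥ 1, k − h ≥ 3.
Adding all 5 inequalities: the left sides telescope to 0, and the right sides sum to (-2) + 0 + 0 + 1 + 3 = 2. So 0 ≥ 2, which is false.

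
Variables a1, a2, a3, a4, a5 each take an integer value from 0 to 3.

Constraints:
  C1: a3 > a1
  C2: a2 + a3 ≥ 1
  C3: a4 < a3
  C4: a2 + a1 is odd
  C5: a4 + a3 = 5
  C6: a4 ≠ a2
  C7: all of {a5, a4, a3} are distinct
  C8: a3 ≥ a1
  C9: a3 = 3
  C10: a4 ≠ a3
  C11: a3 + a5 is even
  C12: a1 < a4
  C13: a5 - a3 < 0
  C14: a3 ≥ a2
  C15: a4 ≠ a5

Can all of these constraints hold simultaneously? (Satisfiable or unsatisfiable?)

The assignment a1 = 0, a2 = 1, a3 = 3, a4 = 2, a5 = 1 works:
  constraint 2 holds since a2 + a3 = 4.
  constraint 5 holds since a4 + a3 = 5.
The rest check out directly.

Satisfiable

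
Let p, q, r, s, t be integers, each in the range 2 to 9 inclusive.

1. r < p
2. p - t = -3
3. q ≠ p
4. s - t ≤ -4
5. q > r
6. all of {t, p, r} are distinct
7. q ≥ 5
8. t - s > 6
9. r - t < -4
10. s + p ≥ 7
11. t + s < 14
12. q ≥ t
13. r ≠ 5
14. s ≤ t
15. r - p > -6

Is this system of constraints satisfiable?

Satisfiable

The assignment p = 6, q = 9, r = 2, s = 2, t = 9 works:
  constraint 2 holds since p - t = -3.
  constraint 4 holds since s - t = -7.
  constraint 8 holds since t - s = 7.
The rest check out directly.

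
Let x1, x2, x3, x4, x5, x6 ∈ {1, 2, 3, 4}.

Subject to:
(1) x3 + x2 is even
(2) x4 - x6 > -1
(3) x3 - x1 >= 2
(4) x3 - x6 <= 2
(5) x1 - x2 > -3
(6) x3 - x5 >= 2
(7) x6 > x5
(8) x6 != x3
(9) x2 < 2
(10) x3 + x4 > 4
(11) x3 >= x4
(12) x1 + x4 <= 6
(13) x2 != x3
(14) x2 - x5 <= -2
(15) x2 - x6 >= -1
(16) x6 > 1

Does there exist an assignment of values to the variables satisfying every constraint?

Constraints 4, 6, 14, and 15 give x6 − x3 ≥ -2, x3 − x5 ≥ 2, x5 − x2 ≥ 2, x2 − x6 ≥ -1.
Adding all 4 inequalities: the left sides telescope to 0, and the right sides sum to (-2) + 2 + 2 + (-1) = 1. So 0 ≥ 1, which is false.

Unsatisfiable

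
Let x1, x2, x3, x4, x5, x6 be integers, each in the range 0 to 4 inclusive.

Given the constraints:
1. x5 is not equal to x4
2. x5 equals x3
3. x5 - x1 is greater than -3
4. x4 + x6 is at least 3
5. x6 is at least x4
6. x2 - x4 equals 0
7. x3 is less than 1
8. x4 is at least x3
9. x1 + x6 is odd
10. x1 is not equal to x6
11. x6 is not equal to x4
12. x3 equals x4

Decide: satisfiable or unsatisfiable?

Unsatisfiable

From constraints 2 and 12, x5 = x3 = x4, so x5 = x4. But constraint 1 says x5 ≠ x4. Contradiction.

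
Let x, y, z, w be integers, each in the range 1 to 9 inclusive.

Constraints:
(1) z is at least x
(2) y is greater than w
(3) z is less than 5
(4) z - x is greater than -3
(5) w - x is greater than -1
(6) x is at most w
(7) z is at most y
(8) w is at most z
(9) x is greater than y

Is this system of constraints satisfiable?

Constraints 6, 7, 8, and 9 give z ≤ y, y < x, x ≤ w, w ≤ z. Chaining: z ≤ y < x ≤ w ≤ z, which forces z < z — impossible.

Unsatisfiable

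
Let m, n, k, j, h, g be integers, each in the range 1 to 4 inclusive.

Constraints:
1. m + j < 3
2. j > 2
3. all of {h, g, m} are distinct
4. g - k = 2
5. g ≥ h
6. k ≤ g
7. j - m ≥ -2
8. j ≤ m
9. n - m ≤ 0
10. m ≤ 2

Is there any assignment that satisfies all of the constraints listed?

Unsatisfiable

From constraint 2: j ≥ 3. From constraints 8 and 10: j ≤ m and m ≤ 2, so j ≤ 2. But 2 < 3, so no value of j works.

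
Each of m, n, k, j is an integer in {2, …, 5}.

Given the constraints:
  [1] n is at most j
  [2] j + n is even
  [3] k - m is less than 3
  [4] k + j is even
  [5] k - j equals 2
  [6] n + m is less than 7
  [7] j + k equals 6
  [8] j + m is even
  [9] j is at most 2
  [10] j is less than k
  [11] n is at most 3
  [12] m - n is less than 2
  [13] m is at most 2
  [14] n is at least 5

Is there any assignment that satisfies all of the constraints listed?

From constraint 14: n ≥ 5. From constraints 1 and 9: n ≤ j and j ≤ 2, so n ≤ 2. But 2 < 5, so no value of n works.

Unsatisfiable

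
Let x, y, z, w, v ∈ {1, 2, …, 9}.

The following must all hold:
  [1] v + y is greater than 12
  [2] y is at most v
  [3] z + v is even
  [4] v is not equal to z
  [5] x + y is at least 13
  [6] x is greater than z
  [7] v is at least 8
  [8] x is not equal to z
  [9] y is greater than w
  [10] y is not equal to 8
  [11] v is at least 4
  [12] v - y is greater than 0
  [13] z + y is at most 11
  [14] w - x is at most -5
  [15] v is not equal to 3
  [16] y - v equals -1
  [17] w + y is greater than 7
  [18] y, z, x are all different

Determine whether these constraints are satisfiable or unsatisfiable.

Setting (x, y, z, w, v) = (9, 7, 4, 1, 8) satisfies everything: constraint 1: v + y = 15; constraint 5: x + y = 16, and the others follow.

Satisfiable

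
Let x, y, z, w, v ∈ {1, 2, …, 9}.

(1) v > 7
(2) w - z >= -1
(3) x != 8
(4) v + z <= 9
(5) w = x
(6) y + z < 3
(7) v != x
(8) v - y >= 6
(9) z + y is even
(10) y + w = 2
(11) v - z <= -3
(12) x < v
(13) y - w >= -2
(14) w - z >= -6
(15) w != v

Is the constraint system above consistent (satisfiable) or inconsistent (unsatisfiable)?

Constraints 8, 11, 13, and 14 give y − w ≥ -2, w − z ≥ -6, z − v ≥ 3, v − y ≥ 6.
Adding all 4 inequalities: the left sides telescope to 0, and the right sides sum to (-2) + (-6) + 3 + 6 = 1. So 0 ≥ 1, which is false.

Unsatisfiable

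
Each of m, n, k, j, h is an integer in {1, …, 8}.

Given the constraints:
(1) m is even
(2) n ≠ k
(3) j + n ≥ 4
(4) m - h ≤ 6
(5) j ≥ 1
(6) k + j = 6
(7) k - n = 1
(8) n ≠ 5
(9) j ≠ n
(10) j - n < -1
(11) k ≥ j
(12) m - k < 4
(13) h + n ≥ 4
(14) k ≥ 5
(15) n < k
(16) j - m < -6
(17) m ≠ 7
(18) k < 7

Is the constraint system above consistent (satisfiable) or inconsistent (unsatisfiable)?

Satisfiable

Take m = 8, n = 4, k = 5, j = 1, h = 3. Then constraint 3: j + n = 5; constraint 4: m - h = 5, and every other listed constraint is also met.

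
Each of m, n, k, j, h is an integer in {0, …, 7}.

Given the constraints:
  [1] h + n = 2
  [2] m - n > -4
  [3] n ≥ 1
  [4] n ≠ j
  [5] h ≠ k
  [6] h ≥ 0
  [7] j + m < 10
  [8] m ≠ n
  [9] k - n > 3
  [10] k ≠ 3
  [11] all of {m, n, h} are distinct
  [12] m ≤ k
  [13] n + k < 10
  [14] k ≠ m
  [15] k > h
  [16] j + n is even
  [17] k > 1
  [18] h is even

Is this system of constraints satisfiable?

Take m = 1, n = 2, k = 6, j = 6, h = 0. Then constraint 1: h + n = 2; constraint 2: m - n = -1, and every other listed constraint is also met.

Satisfiable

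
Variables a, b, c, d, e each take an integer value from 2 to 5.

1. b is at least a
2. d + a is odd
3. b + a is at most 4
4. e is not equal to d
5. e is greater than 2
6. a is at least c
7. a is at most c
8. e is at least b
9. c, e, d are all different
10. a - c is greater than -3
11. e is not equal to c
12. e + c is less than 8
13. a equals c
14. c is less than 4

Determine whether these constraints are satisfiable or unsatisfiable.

Satisfiable

One satisfying assignment is a = 2, b = 2, c = 2, d = 3, e = 4.
For the less obvious constraints — constraint 3: b + a = 4; constraint 10: a - c = 0; constraint 12: e + c = 6 — and the others hold by inspection.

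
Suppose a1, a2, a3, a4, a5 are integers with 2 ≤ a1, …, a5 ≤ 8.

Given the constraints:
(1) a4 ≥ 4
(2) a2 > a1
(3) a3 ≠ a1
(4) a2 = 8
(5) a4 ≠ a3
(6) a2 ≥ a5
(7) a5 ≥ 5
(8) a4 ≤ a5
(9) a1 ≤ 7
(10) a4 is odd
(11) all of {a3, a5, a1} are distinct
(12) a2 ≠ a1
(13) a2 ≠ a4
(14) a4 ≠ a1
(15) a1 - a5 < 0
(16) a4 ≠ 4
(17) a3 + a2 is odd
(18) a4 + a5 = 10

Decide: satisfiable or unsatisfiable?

Satisfiable

One satisfying assignment is a1 = 2, a2 = 8, a3 = 3, a4 = 5, a5 = 5.
For the less obvious constraints — constraint 11: values 3, 5, 2 are distinct; constraint 15: a1 - a5 = -3; constraint 18: a4 + a5 = 10 — and the others hold by inspection.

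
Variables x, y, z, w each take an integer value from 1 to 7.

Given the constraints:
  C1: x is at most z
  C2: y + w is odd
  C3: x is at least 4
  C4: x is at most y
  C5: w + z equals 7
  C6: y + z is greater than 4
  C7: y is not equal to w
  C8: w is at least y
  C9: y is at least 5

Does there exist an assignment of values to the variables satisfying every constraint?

Unsatisfiable

From constraints 8 and 9: w ≥ y ≥ 5. From constraints 1 and 3: z ≥ x ≥ 4. Hence w + z ≥ 9. But constraint 5 requires w + z = 7, and 7 < 9. Contradiction.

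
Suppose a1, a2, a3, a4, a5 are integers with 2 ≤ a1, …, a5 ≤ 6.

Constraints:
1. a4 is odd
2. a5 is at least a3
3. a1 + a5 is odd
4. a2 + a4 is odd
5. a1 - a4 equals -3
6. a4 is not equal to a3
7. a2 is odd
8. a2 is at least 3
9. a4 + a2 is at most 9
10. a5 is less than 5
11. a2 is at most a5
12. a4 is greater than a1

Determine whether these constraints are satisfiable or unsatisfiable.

Constraint 7 makes a2 odd and constraint 1 makes a4 odd, so a2 + a4 must be even. Constraint 4 says a2 + a4 is odd — contradiction.

Unsatisfiable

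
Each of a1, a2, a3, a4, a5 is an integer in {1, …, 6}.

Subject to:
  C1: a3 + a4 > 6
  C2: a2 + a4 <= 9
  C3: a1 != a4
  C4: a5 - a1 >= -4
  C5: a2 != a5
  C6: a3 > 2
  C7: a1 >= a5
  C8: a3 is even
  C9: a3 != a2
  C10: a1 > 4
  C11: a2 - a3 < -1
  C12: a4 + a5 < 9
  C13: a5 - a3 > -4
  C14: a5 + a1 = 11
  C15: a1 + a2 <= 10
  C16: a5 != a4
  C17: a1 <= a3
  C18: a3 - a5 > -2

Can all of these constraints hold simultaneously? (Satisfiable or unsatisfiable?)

Take a1 = 6, a2 = 3, a3 = 6, a4 = 3, a5 = 5. Then constraint 1: a3 + a4 = 9; constraint 2: a2 + a4 = 6, and every other listed constraint is also met.

Satisfiable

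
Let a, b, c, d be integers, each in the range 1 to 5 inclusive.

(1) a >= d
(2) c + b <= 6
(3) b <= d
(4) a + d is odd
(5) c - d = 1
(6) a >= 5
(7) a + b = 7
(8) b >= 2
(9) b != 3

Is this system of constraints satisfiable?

Satisfiable

Setting (a, b, c, d) = (5, 2, 3, 2) satisfies everything: constraint 2: c + b = 5; constraint 5: c - d = 1; constraint 7: a + b = 7, and the others follow.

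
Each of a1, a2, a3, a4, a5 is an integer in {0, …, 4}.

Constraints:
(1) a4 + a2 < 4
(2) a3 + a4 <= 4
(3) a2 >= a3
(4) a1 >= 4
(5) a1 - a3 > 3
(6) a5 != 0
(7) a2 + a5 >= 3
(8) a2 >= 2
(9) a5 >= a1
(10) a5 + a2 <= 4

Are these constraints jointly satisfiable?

From constraints 4 and 9: a5 ≥ a1 ≥ 4. From constraint 8: a2 ≥ 2. Hence a5 + a2 ≥ 6. But constraint 10 requires a5 + a2 ≤ 4, and 4 < 6. Contradiction.

Unsatisfiable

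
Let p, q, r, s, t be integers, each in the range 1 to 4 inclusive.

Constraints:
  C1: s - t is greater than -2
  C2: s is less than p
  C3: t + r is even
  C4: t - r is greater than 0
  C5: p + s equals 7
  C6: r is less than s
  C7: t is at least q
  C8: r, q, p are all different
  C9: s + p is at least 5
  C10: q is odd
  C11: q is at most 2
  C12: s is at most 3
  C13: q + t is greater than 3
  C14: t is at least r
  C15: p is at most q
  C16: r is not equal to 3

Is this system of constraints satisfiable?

Unsatisfiable

From constraints 11 and 15: p ≤ q ≤ 2. From constraint 12: s ≤ 3. Hence p + s ≤ 5. But constraint 5 requires p + s = 7, and 7 > 5. Contradiction.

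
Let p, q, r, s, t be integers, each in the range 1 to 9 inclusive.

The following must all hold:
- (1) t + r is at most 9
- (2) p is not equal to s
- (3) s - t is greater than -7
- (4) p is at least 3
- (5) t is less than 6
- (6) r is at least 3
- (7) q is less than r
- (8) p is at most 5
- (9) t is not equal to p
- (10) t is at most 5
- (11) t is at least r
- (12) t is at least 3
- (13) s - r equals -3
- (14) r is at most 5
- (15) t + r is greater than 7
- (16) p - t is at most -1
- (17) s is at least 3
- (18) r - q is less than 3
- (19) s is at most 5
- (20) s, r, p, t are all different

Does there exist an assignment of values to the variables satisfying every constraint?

Constraints 4, 6, 8, 10, 12, 14, 17, and 19 confine each of s, r, p, t to the 3 values {3, …, 5}.
Constraint 20 requires all 4 of them to be distinct, but only 3 values are available — impossible by the pigeonhole principle.

Unsatisfiable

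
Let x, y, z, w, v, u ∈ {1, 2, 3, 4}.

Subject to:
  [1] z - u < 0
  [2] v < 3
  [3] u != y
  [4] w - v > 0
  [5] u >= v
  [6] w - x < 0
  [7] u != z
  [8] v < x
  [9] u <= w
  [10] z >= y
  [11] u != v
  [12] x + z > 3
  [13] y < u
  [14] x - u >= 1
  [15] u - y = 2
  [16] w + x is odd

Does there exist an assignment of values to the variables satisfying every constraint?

Satisfiable

One satisfying assignment is x = 4, y = 1, z = 2, w = 3, v = 2, u = 3.
For the less obvious constraints — constraint 1: z - u = -1; constraint 4: w - v = 1; constraint 6: w - x = -1 — and the others hold by inspection.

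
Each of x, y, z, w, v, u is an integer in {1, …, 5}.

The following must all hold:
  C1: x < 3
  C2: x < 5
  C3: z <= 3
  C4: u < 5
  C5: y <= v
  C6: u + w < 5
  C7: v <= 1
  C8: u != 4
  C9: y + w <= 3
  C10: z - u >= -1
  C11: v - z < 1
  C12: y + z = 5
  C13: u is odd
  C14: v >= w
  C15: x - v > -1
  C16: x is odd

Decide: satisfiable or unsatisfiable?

From constraints 5 and 7: y ≤ v ≤ 1. From constraint 3: z ≤ 3. Hence y + z ≤ 4. But constraint 12 requires y + z = 5, and 5 > 4. Contradiction.

Unsatisfiable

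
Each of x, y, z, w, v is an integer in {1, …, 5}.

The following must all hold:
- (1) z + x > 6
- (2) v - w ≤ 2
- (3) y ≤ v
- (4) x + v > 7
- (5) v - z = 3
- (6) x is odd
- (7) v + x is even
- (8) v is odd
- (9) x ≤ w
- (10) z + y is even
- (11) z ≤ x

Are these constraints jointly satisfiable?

Satisfiable

The assignment x = 5, y = 4, z = 2, w = 5, v = 5 works:
  constraint 1 holds since z + x = 7.
  constraint 2 holds since v - w = 0.
The rest check out directly.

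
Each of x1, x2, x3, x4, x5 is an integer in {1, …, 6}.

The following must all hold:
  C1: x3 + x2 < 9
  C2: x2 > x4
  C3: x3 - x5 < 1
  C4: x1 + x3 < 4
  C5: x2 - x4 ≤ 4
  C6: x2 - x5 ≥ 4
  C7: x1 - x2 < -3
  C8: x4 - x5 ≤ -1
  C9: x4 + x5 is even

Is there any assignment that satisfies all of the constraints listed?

Unsatisfiable

Constraints 5, 6, and 8 give x2 − x5 ≥ 4, x5 − x4 ≥ 1, x4 − x2 ≥ -4.
Adding all 3 inequalities: the left sides telescope to 0, and the right sides sum to 4 + 1 + (-4) = 1. So 0 ≥ 1, which is false.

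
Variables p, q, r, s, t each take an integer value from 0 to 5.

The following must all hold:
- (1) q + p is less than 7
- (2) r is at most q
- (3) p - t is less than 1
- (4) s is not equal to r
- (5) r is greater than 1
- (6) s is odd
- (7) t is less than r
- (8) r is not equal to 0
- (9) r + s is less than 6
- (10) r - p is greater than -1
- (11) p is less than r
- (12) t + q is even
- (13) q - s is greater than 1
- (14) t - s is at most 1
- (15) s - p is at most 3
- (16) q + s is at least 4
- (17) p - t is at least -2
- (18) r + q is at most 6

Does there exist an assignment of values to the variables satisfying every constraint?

The assignment p = 1, q = 3, r = 2, s = 1, t = 1 works:
  constraint 1 holds since q + p = 4.
  constraint 3 holds since p - t = 0.
  constraint 9 holds since r + s = 3.
The rest check out directly.

Satisfiable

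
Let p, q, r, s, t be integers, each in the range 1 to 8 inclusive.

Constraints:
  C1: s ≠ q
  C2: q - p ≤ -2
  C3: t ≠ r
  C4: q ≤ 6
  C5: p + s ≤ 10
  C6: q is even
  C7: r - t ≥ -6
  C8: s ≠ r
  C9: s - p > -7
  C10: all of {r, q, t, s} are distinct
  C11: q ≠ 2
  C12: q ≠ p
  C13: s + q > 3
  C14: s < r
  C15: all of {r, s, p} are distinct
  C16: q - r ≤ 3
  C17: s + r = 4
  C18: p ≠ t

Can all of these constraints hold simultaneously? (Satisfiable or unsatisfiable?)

Satisfiable

Take p = 7, q = 4, r = 3, s = 1, t = 6. Then constraint 2: q - p = -3; constraint 5: p + s = 8, and every other listed constraint is also met.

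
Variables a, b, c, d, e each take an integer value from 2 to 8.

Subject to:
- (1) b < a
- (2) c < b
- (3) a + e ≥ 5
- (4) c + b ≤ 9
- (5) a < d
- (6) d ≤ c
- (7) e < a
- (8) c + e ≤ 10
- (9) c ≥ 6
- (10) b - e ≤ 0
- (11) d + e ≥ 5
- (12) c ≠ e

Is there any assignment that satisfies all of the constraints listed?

Constraints 2, 5, 6, 7, and 10 give b ≤ e, e < a, a < d, d ≤ c, c < b. Chaining: b ≤ e < a < d ≤ c < b, which forces b < b — impossible.

Unsatisfiable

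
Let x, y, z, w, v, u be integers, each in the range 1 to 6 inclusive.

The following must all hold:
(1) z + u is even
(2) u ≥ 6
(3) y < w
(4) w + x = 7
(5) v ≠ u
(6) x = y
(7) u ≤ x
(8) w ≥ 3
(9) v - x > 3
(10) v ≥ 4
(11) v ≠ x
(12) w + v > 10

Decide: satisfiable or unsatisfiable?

Unsatisfiable

From constraint 8: w ≥ 3. From constraints 2 and 7: x ≥ u ≥ 6. Hence w + x ≥ 9. But constraint 4 requires w + x = 7, and 7 < 9. Contradiction.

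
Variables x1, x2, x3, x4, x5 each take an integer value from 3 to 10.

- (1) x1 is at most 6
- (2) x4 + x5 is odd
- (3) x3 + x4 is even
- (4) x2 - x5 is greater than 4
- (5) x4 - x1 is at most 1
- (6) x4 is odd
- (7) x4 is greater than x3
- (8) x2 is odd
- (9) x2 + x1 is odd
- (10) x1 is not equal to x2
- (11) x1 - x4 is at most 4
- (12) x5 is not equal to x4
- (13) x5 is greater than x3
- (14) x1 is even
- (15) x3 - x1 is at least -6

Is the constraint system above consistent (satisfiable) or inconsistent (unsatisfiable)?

Try x1 = 6, x2 = 9, x3 = 3, x4 = 5, x5 = 4.
Check constraint 4: x2 - x5 = 5; constraint 5: x4 - x1 = -1. The remaining constraints are straightforward to verify.

Satisfiable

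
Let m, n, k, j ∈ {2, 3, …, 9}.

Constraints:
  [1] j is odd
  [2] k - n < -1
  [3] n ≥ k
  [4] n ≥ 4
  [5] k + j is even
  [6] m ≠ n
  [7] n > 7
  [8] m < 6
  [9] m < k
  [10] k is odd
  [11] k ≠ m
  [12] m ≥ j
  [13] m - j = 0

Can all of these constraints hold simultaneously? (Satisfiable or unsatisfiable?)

Satisfiable

Take m = 3, n = 8, k = 5, j = 3. Then constraint 1: j = 3 is odd; constraint 2: k - n = -3; constraint 13: m - j = 0, and every other listed constraint is also met.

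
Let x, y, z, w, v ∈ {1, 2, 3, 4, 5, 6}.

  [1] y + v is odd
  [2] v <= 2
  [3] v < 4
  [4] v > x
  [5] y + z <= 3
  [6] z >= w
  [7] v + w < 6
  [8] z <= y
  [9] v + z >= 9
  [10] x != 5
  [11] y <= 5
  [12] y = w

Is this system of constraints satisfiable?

From constraint 2: v ≤ 2. From constraints 8 and 11: z ≤ y ≤ 5. Hence v + z ≤ 7. But constraint 9 requires v + z ≥ 9, and 9 > 7. Contradiction.

Unsatisfiable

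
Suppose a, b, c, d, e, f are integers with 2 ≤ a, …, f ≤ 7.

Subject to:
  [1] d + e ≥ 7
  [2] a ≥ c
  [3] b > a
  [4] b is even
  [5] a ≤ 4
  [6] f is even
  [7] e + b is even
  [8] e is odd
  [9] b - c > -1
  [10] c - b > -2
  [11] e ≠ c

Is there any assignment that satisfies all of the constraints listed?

Unsatisfiable

Constraint 8 makes e odd and constraint 4 makes b even, so e + b must be odd. Constraint 7 says e + b is even — contradiction.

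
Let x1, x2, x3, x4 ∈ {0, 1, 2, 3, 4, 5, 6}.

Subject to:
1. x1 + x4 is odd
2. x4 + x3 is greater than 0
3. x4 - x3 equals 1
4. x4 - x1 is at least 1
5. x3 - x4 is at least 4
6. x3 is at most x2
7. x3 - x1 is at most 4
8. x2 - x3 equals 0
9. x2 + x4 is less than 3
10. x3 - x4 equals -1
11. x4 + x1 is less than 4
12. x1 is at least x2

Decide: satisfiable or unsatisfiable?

Unsatisfiable

Constraints 4, 5, and 7 give x3 − x4 ≥ 4, x4 − x1 ≥ 1, x1 − x3 ≥ -4.
Adding all 3 inequalities: the left sides telescope to 0, and the right sides sum to 4 + 1 + (-4) = 1. So 0 ≥ 1, which is false.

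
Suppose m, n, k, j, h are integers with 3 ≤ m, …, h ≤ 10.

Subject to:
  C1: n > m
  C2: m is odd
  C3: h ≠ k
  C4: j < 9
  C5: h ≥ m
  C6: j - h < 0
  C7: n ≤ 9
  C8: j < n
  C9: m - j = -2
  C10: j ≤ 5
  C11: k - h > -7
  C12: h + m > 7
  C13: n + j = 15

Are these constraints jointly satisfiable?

From constraint 7: n ≤ 9. From constraint 10: j ≤ 5. Hence n + j ≤ 14. But constraint 13 requires n + j = 15, and 15 > 14. Contradiction.

Unsatisfiable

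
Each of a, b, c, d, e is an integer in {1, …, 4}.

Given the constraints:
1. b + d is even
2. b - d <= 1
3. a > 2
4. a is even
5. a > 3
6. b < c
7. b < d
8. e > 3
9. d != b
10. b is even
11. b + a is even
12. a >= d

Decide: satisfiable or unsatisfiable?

Satisfiable

One satisfying assignment is a = 4, b = 2, c = 4, d = 4, e = 4.
For the less obvious constraints — constraint 1: b + d = 6 is even; constraint 2: b - d = -2 — and the others hold by inspection.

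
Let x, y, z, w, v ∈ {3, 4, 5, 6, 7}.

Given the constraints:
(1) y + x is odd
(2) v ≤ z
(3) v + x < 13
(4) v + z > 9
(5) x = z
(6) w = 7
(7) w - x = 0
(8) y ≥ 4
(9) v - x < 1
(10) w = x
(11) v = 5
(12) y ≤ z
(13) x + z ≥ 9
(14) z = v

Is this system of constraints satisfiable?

Unsatisfiable

Constraint 6 fixes w = 7 and constraint 11 fixes v = 5. Constraints 5, 10, and 14 give w = x = z = v, so w = v. But 7 ≠ 5 — contradiction.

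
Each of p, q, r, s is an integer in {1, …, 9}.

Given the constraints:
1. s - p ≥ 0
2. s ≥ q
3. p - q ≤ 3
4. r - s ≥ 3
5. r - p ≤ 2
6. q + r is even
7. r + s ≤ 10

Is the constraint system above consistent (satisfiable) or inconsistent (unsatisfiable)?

Unsatisfiable

Constraints 1, 4, and 5 give p − r ≥ -2, r − s ≥ 3, s − p ≥ 0.
Adding all 3 inequalities: the left sides telescope to 0, and the right sides sum to (-2) + 3 + 0 = 1. So 0 ≥ 1, which is false.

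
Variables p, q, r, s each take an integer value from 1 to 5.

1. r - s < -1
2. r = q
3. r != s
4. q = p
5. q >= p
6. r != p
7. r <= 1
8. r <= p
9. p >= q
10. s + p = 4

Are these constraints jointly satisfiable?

Unsatisfiable

From constraints 2 and 4, r = q = p, so r = p. But constraint 6 says r ≠ p. Contradiction.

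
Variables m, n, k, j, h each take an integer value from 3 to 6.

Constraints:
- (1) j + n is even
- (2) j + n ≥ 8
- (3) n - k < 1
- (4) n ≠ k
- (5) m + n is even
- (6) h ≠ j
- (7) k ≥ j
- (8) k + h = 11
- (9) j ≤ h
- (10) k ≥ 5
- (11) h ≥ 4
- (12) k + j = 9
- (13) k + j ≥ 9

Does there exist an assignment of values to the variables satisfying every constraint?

Setting (m, n, k, j, h) = (3, 5, 6, 3, 5) satisfies everything: constraint 2: j + n = 8; constraint 3: n - k = -1, and the others follow.

Satisfiable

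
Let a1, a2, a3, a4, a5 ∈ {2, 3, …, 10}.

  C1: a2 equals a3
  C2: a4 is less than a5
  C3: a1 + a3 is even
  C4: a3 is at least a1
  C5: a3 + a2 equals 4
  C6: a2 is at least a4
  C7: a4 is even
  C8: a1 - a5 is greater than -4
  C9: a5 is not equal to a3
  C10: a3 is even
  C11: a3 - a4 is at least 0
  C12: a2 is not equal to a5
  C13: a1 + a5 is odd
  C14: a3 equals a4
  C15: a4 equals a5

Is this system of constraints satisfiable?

From constraints 1, 14, and 15, a2 = a3 = a4 = a5, so a2 = a5. But constraint 12 says a2 ≠ a5. Contradiction.

Unsatisfiable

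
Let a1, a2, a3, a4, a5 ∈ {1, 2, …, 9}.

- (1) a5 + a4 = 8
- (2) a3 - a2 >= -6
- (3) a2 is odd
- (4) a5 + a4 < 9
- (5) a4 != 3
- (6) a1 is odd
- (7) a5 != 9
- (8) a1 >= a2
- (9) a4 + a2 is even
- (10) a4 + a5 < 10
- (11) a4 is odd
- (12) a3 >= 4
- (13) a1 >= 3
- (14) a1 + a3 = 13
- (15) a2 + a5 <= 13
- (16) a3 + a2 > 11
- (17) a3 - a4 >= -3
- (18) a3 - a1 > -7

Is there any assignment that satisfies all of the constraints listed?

One satisfying assignment is a1 = 9, a2 = 9, a3 = 4, a4 = 7, a5 = 1.
For the less obvious constraints — constraint 1: a5 + a4 = 8; constraint 2: a3 - a2 = -5; constraint 4: a5 + a4 = 8 — and the others hold by inspection.

Satisfiable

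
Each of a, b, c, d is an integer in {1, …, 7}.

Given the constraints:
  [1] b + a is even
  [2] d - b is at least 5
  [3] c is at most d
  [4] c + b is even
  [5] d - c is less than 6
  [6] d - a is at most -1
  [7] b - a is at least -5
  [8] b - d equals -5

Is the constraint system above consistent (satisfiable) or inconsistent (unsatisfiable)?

Constraints 2, 6, and 7 give d − b ≥ 5, b − a ≥ -5, a − d ≥ 1.
Adding all 3 inequalities: the left sides telescope to 0, and the right sides sum to 5 + (-5) + 1 = 1. So 0 ≥ 1, which is false.

Unsatisfiable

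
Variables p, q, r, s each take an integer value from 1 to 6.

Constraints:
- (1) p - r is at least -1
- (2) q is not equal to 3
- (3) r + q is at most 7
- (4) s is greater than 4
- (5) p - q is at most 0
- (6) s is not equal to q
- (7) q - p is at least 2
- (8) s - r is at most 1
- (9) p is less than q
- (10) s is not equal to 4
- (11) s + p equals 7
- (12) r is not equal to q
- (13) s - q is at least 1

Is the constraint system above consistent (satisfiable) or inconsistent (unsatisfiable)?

Constraints 1, 7, 8, and 13 give q − p ≥ 2, p − r ≥ -1, r − s ≥ -1, s − q ≥ 1.
Adding all 4 inequalities: the left sides telescope to 0, and the right sides sum to 2 + (-1) + (-1) + 1 = 1. So 0 ≥ 1, which is false.

Unsatisfiable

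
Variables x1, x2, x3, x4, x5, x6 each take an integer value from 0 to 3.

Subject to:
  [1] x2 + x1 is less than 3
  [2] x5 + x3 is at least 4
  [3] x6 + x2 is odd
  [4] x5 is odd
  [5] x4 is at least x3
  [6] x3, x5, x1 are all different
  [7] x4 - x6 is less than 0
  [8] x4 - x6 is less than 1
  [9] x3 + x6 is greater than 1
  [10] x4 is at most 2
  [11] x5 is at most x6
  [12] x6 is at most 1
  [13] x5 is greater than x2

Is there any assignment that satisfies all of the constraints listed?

Unsatisfiable

From constraints 11 and 12: x5 ≤ x6 ≤ 1. From constraints 5 and 10: x3 ≤ x4 ≤ 2. Hence x5 + x3 ≤ 3. But constraint 2 requires x5 + x3 ≥ 4, and 4 > 3. Contradiction.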